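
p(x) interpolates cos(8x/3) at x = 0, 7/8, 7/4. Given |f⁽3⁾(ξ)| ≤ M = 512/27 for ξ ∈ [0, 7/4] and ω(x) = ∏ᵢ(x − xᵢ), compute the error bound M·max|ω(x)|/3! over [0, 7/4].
343*sqrt(3)/729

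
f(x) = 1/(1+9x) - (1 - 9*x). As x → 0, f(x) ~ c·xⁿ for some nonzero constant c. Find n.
2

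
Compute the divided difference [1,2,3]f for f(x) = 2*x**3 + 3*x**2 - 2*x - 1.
15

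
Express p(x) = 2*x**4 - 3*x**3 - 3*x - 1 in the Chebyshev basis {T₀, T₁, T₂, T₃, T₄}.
(-1/4)T₀ + (-21/4)T₁ + T₂ + (-3/4)T₃ + (1/4)T₄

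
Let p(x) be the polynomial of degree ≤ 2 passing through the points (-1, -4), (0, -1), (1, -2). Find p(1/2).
-1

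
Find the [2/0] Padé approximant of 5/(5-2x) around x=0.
4*x**2/25 + 2*x/5 + 1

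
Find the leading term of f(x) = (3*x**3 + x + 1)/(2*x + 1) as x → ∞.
3*x**2/2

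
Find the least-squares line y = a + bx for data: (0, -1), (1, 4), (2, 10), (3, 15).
a = -11/10, b = 27/5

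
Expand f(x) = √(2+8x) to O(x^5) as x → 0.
sqrt(2) + 2*sqrt(2)*x - 2*sqrt(2)*x**2 + 4*sqrt(2)*x**3 - 10*sqrt(2)*x**4 + O(x**5)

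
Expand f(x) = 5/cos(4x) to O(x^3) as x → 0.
5 + 40*x**2 + O(x**3)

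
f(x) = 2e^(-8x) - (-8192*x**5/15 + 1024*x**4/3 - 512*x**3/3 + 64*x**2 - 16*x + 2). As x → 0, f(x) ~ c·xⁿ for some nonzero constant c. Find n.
6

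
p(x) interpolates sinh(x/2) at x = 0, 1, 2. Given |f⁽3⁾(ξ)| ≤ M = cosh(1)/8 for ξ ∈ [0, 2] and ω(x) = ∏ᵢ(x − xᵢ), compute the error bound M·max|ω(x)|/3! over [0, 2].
sqrt(3)*cosh(1)/216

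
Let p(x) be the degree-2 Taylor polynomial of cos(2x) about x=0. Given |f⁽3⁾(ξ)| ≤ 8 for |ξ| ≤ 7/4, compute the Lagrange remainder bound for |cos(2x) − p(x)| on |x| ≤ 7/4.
343/48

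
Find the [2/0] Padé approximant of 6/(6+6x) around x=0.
x**2 - x + 1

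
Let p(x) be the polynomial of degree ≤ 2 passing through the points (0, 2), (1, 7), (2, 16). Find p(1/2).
4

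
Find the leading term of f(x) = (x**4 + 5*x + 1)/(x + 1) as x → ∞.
x**3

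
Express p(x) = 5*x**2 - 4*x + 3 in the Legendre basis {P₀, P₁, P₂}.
(14/3)P₀ + (-4)P₁ + (10/3)P₂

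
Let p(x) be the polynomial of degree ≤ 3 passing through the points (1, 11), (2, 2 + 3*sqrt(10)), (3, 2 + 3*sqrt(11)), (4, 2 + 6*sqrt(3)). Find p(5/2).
-3*sqrt(3)/8 + 23/16 + 27*sqrt(10)/16 + 27*sqrt(11)/16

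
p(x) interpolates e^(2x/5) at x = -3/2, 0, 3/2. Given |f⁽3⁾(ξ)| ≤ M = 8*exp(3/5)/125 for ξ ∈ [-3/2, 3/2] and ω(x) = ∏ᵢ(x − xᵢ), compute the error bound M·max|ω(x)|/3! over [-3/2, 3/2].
sqrt(3)*exp(3/5)/125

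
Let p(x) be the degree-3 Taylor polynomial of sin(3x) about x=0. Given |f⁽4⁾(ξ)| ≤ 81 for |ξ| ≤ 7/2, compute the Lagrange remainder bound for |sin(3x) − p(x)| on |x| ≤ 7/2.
64827/128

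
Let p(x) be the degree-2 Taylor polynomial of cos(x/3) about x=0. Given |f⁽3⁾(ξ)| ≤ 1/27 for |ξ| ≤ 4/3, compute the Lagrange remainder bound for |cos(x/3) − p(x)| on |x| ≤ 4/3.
32/2187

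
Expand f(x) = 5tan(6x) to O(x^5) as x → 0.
30*x + 360*x**3 + O(x**5)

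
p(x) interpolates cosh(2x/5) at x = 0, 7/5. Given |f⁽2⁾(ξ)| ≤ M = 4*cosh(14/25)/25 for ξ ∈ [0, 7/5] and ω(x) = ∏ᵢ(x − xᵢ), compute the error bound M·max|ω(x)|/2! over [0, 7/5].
49*cosh(14/25)/1250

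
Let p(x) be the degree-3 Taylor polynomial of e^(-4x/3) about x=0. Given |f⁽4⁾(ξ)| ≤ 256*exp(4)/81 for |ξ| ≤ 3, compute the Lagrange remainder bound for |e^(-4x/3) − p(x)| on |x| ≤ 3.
32*exp(4)/3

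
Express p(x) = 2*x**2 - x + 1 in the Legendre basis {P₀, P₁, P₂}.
(5/3)P₀ - P₁ + (4/3)P₂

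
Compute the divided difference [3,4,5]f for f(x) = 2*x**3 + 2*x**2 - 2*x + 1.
26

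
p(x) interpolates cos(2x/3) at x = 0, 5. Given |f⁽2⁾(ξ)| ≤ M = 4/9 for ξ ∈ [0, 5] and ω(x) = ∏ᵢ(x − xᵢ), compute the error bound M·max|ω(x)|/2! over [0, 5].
25/18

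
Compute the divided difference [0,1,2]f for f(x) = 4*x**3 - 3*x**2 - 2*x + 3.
9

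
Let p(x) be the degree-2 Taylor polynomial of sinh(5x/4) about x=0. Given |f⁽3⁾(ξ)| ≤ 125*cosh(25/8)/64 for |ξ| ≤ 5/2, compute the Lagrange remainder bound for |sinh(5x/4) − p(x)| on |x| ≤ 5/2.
15625*cosh(25/8)/3072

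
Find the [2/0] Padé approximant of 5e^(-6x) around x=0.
90*x**2 - 30*x + 5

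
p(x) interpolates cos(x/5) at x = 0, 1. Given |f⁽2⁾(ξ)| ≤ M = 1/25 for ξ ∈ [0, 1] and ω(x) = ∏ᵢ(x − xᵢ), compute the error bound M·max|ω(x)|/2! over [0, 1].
1/200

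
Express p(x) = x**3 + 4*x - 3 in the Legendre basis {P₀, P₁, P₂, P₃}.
(-3)P₀ + (23/5)P₁ + (2/5)P₃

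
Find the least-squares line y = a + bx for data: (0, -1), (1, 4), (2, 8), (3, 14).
a = -11/10, b = 49/10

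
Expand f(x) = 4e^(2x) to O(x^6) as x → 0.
4 + 8*x + 8*x**2 + 16*x**3/3 + 8*x**4/3 + 16*x**5/15 + O(x**6)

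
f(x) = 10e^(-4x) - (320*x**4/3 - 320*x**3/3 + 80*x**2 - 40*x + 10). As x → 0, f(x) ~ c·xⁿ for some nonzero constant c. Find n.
5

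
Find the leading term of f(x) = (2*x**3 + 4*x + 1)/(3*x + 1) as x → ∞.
2*x**2/3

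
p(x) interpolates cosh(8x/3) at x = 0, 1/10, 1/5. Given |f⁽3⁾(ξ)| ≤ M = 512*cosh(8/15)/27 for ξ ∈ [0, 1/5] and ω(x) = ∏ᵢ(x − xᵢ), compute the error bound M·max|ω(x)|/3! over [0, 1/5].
64*sqrt(3)*cosh(8/15)/91125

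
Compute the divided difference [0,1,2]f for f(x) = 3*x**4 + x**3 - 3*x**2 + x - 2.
21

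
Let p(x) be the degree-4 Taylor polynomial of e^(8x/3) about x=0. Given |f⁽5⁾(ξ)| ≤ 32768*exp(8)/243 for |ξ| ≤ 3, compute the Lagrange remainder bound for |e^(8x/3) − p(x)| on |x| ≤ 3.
4096*exp(8)/15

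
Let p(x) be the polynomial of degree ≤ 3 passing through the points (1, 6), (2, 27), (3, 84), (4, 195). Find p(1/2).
27/8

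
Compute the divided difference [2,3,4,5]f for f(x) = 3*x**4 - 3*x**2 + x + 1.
42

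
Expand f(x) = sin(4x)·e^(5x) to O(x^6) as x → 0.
4*x + 20*x**2 + 118*x**3/3 + 30*x**4 - 619*x**5/30 + O(x**6)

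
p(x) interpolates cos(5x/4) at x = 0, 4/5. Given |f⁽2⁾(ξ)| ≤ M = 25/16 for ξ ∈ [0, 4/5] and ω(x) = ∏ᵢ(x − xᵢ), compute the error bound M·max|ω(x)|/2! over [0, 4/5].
1/8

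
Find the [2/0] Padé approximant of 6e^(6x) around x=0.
108*x**2 + 36*x + 6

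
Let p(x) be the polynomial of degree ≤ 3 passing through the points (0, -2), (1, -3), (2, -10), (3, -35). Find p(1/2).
-5/2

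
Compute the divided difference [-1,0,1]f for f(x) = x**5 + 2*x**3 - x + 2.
0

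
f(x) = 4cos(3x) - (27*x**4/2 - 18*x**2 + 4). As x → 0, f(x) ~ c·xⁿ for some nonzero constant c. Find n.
6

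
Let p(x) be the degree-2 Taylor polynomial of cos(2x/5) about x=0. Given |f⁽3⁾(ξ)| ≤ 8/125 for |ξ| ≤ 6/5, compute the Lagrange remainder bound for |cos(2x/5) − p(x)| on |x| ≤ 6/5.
288/15625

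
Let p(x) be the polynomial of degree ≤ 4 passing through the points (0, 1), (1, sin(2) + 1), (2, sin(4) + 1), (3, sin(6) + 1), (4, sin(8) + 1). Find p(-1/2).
-105*sin(2)/32 + 189*sin(4)/64 + 35*sin(8)/128 - 45*sin(6)/32 + 1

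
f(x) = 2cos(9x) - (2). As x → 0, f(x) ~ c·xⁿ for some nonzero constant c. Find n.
2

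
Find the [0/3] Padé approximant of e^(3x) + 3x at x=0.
1/(-333*x**3/2 + 63*x**2/2 - 6*x + 1)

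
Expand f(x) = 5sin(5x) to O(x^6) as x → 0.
25*x - 625*x**3/6 + 3125*x**5/24 + O(x**6)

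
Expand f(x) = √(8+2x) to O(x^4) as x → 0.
2*sqrt(2) + sqrt(2)*x/4 - sqrt(2)*x**2/64 + sqrt(2)*x**3/512 + O(x**4)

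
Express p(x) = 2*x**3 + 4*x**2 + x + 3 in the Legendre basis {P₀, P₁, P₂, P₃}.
(13/3)P₀ + (11/5)P₁ + (8/3)P₂ + (4/5)P₃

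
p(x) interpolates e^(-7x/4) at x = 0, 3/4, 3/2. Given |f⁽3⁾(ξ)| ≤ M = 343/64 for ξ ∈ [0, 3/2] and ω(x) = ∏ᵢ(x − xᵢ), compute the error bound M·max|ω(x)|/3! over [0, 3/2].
343*sqrt(3)/4096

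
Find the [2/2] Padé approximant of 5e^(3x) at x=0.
(15*x**2/4 + 15*x/2 + 5)/(3*x**2/4 - 3*x/2 + 1)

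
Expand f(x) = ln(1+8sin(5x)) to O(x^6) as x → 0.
40*x - 800*x**2 + 63500*x**3/3 - 1900000*x**4/3 + 60640625*x**5/3 + O(x**6)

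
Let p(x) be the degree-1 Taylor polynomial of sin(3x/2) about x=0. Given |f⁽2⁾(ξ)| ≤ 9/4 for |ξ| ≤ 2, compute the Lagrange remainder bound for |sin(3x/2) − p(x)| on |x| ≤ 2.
9/2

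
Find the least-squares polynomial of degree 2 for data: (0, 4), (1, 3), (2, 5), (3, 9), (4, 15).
136/35 + (-62/35)x + (8/7)x²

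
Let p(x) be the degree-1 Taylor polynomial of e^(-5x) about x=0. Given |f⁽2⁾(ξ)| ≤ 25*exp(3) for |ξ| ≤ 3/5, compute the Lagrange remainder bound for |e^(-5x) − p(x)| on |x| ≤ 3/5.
9*exp(3)/2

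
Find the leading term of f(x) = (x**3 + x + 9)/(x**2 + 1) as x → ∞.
x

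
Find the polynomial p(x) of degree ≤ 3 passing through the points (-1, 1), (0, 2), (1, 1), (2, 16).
3*x**3 - x**2 - 3*x + 2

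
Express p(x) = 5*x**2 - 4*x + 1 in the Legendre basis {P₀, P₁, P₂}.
(8/3)P₀ + (-4)P₁ + (10/3)P₂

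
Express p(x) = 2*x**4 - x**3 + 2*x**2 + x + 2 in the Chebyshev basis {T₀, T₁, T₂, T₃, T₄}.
(15/4)T₀ + (1/4)T₁ + (2)T₂ + (-1/4)T₃ + (1/4)T₄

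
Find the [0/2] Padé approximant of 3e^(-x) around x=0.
3/(x**2/2 + x + 1)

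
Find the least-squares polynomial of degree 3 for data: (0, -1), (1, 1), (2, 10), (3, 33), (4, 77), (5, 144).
-53/63 + (-155/189)x + (325/252)x² + (101/108)x³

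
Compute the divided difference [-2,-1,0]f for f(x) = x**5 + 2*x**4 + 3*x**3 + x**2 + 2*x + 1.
-9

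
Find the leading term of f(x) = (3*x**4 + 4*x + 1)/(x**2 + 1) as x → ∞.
3*x**2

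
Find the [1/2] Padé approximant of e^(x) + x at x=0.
(37*x/21 + 1)/(-x**2/42 - 5*x/21 + 1)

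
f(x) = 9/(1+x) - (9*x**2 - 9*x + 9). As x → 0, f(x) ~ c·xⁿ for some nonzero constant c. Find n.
3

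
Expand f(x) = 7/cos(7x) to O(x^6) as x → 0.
7 + 343*x**2/2 + 84035*x**4/24 + O(x**6)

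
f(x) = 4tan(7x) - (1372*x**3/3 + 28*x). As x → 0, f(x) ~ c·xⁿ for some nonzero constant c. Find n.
5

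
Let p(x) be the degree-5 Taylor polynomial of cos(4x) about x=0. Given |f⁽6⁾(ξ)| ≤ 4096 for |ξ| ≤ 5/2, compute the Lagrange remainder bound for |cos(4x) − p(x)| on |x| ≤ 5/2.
12500/9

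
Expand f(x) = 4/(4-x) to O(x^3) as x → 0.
1 + x/4 + x**2/16 + O(x**3)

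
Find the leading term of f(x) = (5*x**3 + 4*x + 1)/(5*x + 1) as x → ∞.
x**2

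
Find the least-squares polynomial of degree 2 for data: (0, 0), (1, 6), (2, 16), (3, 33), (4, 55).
6/35 + (179/70)x + (39/14)x²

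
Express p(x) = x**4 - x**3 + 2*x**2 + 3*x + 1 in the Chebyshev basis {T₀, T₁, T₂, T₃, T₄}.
(19/8)T₀ + (9/4)T₁ + (3/2)T₂ + (-1/4)T₃ + (1/8)T₄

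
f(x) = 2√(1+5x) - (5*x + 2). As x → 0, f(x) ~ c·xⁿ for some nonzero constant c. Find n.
2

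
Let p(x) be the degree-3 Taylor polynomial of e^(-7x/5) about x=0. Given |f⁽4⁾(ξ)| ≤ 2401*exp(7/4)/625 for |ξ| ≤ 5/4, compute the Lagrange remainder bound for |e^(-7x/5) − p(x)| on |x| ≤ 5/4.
2401*exp(7/4)/6144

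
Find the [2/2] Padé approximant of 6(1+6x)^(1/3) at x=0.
(56*x**2 + 42*x + 6)/(10*x**2/3 + 5*x + 1)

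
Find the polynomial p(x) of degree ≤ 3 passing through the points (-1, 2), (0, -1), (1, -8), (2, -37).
-3*x**3 - 2*x**2 - 2*x - 1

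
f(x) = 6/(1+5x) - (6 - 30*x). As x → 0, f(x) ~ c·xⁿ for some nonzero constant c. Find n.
2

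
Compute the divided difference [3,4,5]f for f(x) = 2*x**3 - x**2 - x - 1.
23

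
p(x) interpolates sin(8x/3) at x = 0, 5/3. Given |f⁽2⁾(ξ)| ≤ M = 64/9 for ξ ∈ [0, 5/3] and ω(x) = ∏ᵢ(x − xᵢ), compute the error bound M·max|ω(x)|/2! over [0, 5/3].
200/81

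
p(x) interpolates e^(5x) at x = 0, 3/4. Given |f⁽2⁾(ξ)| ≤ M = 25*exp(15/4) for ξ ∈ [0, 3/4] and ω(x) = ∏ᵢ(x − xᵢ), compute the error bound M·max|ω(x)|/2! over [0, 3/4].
225*exp(15/4)/128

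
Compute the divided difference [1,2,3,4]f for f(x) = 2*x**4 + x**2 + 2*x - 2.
20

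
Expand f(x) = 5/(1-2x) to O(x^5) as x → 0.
5 + 10*x + 20*x**2 + 40*x**3 + 80*x**4 + O(x**5)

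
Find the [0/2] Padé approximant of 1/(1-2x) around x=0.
1/(1 - 2*x)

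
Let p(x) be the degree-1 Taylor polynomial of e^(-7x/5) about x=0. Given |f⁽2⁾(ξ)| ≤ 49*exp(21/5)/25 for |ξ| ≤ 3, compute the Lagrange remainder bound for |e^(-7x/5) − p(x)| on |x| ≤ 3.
441*exp(21/5)/50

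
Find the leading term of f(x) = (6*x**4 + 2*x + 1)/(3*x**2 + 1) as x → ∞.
2*x**2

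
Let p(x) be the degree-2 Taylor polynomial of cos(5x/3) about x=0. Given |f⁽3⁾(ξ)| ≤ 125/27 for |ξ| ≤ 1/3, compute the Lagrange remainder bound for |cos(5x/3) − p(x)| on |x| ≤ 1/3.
125/4374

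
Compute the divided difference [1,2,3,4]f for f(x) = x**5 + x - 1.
65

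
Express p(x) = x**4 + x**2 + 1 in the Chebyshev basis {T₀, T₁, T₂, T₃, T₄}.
(15/8)T₀ + T₂ + (1/8)T₄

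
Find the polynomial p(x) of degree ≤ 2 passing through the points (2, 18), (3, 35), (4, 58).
3*x**2 + 2*x + 2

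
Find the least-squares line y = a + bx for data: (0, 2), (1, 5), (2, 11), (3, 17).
a = 11/10, b = 51/10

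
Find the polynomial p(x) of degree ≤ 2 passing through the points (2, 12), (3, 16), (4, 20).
4*x + 4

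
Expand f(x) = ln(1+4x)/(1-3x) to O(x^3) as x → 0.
4*x + 4*x**2 + O(x**3)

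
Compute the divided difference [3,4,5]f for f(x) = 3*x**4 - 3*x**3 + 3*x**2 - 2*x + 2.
258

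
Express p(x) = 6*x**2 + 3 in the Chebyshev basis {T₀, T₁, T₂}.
(6)T₀ + (3)T₂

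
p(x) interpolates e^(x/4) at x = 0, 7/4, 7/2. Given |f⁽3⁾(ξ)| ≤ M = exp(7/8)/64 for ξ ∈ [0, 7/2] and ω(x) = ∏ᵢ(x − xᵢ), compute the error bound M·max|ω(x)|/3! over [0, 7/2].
343*sqrt(3)*exp(7/8)/110592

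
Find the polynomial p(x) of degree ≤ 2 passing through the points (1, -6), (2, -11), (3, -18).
-x**2 - 2*x - 3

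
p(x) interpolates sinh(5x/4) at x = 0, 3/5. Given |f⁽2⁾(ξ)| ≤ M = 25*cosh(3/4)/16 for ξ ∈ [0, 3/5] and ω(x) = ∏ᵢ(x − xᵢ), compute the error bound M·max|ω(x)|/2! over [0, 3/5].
9*cosh(3/4)/128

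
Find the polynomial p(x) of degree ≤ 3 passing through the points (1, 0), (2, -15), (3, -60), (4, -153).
-3*x**3 + 3*x**2 - 3*x + 3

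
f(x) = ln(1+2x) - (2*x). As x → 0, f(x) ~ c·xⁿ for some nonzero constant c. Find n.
2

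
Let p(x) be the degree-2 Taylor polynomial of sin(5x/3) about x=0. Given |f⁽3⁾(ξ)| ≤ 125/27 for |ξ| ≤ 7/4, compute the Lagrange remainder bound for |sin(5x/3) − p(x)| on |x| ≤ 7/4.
42875/10368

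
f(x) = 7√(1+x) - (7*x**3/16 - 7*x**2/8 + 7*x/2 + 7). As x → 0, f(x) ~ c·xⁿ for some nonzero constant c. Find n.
4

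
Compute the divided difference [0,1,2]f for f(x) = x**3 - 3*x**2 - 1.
0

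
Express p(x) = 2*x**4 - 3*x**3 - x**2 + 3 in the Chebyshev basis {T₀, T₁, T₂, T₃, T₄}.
(13/4)T₀ + (-9/4)T₁ + (1/2)T₂ + (-3/4)T₃ + (1/4)T₄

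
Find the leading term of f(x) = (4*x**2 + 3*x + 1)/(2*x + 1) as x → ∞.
2*x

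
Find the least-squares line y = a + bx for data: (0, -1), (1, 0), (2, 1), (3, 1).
a = -4/5, b = 7/10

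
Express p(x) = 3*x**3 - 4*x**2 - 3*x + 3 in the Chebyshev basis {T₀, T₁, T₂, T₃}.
T₀ + (-3/4)T₁ + (-2)T₂ + (3/4)T₃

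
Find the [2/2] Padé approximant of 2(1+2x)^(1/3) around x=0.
(56*x**2/27 + 14*x/3 + 2)/(10*x**2/27 + 5*x/3 + 1)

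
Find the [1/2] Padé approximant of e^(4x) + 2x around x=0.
(14*x/3 + 1)/(1 - 4*x/3)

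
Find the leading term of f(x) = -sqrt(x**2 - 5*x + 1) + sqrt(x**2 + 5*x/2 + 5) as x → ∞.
15/4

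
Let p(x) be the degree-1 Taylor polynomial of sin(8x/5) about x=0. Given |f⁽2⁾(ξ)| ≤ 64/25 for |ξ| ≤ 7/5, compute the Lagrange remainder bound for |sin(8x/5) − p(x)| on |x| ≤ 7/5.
1568/625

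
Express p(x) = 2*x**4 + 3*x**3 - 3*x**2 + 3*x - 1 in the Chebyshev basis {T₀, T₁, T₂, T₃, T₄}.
(-7/4)T₀ + (21/4)T₁ + (-1/2)T₂ + (3/4)T₃ + (1/4)T₄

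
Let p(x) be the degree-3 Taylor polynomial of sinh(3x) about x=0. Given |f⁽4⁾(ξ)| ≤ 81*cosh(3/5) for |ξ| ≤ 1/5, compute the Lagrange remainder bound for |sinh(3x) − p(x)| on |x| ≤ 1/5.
27*cosh(3/5)/5000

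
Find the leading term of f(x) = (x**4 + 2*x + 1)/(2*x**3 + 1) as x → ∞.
x/2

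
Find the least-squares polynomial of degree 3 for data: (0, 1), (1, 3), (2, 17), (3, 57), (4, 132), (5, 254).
139/126 + (-1051/756)x + (263/252)x² + (101/54)x³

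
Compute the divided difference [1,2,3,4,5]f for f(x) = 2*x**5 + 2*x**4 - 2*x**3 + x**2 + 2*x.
32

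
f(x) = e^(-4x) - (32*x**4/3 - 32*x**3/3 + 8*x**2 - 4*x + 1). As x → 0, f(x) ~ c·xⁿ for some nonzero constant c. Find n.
5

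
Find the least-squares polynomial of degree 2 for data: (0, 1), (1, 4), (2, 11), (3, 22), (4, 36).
32/35 + (48/35)x + (13/7)x²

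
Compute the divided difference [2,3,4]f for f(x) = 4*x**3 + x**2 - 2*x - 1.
37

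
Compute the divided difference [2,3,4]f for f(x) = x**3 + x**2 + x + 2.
10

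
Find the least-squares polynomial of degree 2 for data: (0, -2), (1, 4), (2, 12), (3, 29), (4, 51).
-54/35 + (97/70)x + (41/14)x²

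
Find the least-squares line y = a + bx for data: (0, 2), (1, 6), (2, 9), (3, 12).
a = 23/10, b = 33/10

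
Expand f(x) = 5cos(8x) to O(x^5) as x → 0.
5 - 160*x**2 + 2560*x**4/3 + O(x**5)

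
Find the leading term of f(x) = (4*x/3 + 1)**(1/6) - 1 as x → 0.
2*x/9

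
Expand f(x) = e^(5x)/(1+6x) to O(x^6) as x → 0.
1 - x + 37*x**2/2 - 541*x**3/6 + 13609*x**4/24 - 81029*x**5/24 + O(x**6)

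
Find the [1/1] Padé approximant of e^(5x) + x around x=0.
(47*x/12 + 1)/(1 - 25*x/12)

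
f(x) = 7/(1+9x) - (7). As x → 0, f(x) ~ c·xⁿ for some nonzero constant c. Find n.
1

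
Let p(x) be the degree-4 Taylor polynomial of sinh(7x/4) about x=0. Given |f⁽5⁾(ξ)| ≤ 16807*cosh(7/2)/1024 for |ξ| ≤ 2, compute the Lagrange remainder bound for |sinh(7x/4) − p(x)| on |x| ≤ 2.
16807*cosh(7/2)/3840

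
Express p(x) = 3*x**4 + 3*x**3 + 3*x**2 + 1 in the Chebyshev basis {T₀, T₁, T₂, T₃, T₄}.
(29/8)T₀ + (9/4)T₁ + (3)T₂ + (3/4)T₃ + (3/8)T₄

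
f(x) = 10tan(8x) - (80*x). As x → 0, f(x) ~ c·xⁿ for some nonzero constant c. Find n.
3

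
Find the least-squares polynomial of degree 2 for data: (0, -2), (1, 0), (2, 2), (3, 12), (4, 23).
-59/35 + (-43/35)x + (13/7)x²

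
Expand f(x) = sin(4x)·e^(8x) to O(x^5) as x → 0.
4*x + 32*x**2 + 352*x**3/3 + 256*x**4 + O(x**5)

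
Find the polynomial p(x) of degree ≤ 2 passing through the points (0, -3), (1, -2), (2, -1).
x - 3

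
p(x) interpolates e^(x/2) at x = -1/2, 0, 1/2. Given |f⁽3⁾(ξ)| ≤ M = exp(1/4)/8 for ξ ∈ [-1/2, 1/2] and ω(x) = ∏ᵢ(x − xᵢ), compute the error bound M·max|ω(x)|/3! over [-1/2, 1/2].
sqrt(3)*exp(1/4)/1728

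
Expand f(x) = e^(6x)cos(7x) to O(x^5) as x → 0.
1 + 6*x - 13*x**2/2 - 111*x**3 - 6887*x**4/24 + O(x**5)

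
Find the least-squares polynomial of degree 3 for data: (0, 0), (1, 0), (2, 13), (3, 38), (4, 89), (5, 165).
-5/42 + (-667/252)x + (29/12)x² + (17/18)x³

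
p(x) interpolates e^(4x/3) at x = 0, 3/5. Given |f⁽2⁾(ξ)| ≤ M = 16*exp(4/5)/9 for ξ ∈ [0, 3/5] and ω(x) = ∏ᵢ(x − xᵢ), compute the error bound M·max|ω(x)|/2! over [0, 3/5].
2*exp(4/5)/25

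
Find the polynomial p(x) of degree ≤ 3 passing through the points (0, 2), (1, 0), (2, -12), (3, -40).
-x**3 - 2*x**2 + x + 2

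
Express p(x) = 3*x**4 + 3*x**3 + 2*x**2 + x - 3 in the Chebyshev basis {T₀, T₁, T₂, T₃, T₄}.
(-7/8)T₀ + (13/4)T₁ + (5/2)T₂ + (3/4)T₃ + (3/8)T₄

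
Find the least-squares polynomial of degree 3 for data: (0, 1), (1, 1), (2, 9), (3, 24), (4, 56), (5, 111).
29/42 + (265/252)x + (-2/3)x² + (35/36)x³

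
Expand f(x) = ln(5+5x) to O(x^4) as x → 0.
log(5) + x - x**2/2 + x**3/3 + O(x**4)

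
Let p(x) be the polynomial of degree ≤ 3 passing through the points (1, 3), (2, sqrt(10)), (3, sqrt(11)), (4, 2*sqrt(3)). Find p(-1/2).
-189*sqrt(10)/16 - 35*sqrt(3)/8 + 315/16 + 135*sqrt(11)/16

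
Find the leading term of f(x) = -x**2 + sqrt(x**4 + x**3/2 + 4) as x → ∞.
x/4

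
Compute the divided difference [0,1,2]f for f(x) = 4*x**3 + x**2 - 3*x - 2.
13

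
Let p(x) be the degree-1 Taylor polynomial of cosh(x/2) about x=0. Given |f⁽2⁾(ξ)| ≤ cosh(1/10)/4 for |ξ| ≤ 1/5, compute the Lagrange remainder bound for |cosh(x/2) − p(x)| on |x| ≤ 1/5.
cosh(1/10)/200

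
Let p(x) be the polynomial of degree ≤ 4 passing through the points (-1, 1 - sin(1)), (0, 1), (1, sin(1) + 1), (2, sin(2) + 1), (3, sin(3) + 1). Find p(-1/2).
-105*sin(1)/128 - 5*sin(3)/128 + 7*sin(2)/32 + 1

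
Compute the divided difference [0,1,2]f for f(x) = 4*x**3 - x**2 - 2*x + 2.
11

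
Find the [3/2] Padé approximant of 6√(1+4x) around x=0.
(12*x**3 + 54*x**2 + 36*x + 6)/(3*x**2 + 4*x + 1)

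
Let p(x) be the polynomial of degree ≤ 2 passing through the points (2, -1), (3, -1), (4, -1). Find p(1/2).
-1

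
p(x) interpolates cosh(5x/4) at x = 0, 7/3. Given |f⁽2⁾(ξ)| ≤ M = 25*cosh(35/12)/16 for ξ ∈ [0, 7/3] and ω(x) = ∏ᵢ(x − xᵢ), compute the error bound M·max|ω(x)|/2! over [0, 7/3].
1225*cosh(35/12)/1152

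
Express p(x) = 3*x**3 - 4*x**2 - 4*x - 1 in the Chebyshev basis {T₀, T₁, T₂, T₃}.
(-3)T₀ + (-7/4)T₁ + (-2)T₂ + (3/4)T₃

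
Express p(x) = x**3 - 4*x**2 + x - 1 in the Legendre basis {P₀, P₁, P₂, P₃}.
(-7/3)P₀ + (8/5)P₁ + (-8/3)P₂ + (2/5)P₃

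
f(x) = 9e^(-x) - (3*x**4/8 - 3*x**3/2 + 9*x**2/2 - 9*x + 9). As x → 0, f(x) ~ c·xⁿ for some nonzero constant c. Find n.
5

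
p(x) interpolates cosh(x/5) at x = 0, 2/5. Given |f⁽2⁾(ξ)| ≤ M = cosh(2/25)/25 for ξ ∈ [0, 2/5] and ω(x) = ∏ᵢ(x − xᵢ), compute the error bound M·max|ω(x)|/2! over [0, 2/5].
cosh(2/25)/1250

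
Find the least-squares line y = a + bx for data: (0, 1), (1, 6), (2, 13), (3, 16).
a = 6/5, b = 26/5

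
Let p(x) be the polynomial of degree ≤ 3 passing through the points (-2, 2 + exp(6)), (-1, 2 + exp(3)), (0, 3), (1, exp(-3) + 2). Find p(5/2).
((-35*exp(6) - 157 + 135*exp(3))*exp(3) + 105)*exp(-3)/16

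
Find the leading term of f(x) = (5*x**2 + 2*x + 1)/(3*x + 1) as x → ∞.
5*x/3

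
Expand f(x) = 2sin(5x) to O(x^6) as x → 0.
10*x - 125*x**3/3 + 625*x**5/12 + O(x**6)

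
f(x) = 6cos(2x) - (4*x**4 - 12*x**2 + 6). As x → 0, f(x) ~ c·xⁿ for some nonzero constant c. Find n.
6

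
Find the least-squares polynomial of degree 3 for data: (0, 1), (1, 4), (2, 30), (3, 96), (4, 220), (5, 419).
125/126 + (-1931/756)x + (97/36)x² + (157/54)x³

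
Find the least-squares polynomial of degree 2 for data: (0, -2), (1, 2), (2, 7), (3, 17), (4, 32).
-54/35 + (41/70)x + (27/14)x²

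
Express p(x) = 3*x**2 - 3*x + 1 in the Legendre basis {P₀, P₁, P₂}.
(2)P₀ + (-3)P₁ + (2)P₂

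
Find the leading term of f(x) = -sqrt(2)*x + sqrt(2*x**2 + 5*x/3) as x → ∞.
5*sqrt(2)/12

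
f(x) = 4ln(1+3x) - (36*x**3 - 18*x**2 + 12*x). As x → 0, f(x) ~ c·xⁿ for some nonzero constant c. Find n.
4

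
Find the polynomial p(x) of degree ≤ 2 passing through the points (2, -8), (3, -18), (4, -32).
-2*x**2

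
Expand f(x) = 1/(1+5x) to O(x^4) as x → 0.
1 - 5*x + 25*x**2 - 125*x**3 + O(x**4)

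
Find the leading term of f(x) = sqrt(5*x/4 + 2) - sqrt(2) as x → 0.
5*sqrt(2)*x/16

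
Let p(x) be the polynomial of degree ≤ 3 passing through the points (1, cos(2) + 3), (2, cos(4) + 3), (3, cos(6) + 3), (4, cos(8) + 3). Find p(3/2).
15*cos(4)/16 - 5*cos(6)/16 + 5*cos(2)/16 + cos(8)/16 + 3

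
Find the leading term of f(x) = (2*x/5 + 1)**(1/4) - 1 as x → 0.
x/10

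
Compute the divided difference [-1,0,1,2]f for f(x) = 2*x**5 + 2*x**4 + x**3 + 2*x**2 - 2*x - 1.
15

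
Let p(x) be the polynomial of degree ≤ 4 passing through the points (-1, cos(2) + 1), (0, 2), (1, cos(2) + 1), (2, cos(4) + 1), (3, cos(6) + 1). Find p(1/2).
85*cos(2)/128 + 3*cos(6)/128 - 5*cos(4)/32 + 47/32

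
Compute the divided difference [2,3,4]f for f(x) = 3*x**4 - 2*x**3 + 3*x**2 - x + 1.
150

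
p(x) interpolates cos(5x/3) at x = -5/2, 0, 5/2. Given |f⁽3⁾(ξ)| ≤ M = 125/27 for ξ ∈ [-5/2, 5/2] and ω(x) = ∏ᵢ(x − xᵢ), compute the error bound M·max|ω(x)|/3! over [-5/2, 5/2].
15625*sqrt(3)/5832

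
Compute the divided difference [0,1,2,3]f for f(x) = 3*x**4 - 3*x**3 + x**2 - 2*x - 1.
15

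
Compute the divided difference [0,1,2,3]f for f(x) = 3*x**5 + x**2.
75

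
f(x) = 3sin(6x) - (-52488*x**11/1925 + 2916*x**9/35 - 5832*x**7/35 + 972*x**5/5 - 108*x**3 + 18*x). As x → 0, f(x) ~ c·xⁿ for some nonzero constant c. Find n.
13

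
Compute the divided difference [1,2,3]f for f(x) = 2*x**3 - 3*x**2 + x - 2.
9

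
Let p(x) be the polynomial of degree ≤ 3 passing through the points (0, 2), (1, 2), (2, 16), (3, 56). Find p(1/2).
1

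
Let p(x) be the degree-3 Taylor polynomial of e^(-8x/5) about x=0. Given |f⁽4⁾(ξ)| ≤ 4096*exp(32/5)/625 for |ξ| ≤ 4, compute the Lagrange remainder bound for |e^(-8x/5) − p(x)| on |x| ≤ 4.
131072*exp(32/5)/1875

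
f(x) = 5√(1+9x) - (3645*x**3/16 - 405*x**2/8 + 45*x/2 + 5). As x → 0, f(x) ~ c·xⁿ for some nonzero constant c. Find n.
4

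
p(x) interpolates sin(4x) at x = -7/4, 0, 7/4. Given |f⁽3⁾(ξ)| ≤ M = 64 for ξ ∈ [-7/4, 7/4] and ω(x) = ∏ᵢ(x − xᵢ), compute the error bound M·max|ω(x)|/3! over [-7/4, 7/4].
343*sqrt(3)/27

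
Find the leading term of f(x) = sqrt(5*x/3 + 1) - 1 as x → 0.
5*x/6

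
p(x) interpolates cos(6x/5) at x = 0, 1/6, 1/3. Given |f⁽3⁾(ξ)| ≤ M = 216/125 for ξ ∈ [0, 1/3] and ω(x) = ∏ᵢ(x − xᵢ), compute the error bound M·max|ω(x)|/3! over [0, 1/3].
sqrt(3)/3375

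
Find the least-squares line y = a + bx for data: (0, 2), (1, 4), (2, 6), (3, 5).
a = 13/5, b = 11/10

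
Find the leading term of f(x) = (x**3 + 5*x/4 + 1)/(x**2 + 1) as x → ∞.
x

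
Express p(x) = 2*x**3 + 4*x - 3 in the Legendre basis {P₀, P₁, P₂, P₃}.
(-3)P₀ + (26/5)P₁ + (4/5)P₃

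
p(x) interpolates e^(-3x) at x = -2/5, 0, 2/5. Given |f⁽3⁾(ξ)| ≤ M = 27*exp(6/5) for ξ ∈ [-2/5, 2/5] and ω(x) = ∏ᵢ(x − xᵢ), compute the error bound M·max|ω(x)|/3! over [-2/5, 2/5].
8*sqrt(3)*exp(6/5)/125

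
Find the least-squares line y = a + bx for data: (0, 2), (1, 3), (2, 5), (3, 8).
a = 3/2, b = 2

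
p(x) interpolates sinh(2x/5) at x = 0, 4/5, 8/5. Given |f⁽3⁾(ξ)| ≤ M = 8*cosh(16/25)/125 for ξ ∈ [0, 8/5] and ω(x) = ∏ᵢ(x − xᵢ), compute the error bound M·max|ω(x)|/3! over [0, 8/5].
512*sqrt(3)*cosh(16/25)/421875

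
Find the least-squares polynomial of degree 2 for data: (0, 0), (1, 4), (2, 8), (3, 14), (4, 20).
2/35 + (23/7)x + (3/7)x²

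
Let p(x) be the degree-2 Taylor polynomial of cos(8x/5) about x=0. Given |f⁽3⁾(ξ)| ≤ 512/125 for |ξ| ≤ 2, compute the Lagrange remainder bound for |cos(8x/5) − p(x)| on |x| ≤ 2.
2048/375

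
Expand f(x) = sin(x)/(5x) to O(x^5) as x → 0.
1/5 - x**2/30 + x**4/600 + O(x**5)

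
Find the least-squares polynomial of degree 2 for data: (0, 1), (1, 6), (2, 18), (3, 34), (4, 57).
32/35 + (18/7)x + (20/7)x²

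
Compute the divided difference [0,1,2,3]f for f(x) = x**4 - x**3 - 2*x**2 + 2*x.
5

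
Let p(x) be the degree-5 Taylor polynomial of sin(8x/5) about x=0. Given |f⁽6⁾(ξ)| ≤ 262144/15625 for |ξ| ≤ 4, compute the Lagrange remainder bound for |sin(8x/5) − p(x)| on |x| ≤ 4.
67108864/703125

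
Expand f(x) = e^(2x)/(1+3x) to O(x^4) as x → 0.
1 - x + 5*x**2 - 41*x**3/3 + O(x**4)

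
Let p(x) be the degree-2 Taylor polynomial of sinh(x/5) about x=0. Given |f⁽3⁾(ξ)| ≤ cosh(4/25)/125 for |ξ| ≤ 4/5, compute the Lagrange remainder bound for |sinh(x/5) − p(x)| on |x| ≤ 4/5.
32*cosh(4/25)/46875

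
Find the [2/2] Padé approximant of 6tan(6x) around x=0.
36*x/(1 - 12*x**2)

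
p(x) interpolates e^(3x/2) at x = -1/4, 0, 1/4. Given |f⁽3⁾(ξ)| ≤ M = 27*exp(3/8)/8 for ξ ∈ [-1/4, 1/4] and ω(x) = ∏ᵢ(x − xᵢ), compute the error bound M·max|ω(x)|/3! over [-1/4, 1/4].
sqrt(3)*exp(3/8)/512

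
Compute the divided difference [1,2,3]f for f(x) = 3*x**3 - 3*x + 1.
18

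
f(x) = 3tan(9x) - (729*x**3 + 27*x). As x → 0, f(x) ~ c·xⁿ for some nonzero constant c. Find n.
5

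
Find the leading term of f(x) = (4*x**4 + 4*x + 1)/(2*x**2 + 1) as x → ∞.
2*x**2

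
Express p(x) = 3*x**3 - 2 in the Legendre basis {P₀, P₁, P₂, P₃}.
(-2)P₀ + (9/5)P₁ + (6/5)P₃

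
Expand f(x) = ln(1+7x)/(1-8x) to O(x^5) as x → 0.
7*x + 63*x**2/2 + 1099*x**3/3 + 27965*x**4/12 + O(x**5)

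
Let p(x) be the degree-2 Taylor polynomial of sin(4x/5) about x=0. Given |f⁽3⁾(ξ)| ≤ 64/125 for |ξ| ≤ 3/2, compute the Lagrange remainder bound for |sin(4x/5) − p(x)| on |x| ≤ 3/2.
36/125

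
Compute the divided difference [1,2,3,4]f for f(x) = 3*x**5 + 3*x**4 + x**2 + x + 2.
225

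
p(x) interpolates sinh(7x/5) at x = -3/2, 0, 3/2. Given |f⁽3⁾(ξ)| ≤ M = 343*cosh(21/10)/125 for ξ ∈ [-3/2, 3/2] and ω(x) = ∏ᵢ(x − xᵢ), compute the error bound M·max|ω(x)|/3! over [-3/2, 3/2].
343*sqrt(3)*cosh(21/10)/1000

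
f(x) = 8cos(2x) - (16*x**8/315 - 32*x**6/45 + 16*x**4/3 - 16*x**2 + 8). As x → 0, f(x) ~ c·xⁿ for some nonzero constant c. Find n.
10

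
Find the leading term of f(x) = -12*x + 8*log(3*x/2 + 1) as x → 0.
-9*x**2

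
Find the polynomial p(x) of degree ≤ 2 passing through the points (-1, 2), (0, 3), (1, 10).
3*x**2 + 4*x + 3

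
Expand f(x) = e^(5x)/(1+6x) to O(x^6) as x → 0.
1 - x + 37*x**2/2 - 541*x**3/6 + 13609*x**4/24 - 81029*x**5/24 + O(x**6)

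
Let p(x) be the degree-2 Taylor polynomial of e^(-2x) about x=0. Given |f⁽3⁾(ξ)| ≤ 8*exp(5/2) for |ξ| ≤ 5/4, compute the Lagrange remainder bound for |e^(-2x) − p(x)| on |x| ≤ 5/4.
125*exp(5/2)/48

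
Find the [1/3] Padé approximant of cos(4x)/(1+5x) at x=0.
(1 - 4*x/3)/(88*x**3/3 + 4*x**2/3 + 11*x/3 + 1)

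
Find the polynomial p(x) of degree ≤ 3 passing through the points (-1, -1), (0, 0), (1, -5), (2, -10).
x**3 - 3*x**2 - 3*x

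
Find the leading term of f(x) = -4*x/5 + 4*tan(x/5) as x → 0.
4*x**3/375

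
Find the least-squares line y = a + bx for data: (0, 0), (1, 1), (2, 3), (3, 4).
a = -1/10, b = 7/5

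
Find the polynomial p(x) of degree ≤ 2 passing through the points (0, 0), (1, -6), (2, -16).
-2*x**2 - 4*x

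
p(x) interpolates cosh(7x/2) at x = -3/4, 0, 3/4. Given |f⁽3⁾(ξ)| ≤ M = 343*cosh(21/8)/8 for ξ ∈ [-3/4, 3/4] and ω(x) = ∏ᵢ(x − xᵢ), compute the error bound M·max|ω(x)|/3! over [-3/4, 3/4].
343*sqrt(3)*cosh(21/8)/512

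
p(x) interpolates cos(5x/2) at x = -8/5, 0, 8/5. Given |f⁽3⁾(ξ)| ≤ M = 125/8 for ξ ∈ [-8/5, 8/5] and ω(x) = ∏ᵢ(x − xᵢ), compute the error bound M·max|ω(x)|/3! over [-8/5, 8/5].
64*sqrt(3)/27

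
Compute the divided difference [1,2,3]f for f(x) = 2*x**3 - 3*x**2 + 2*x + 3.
9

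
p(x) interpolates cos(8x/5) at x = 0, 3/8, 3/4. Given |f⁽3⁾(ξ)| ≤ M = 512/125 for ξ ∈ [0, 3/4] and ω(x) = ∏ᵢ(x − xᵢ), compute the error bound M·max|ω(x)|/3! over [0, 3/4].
sqrt(3)/125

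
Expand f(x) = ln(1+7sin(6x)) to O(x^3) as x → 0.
42*x - 882*x**2 + O(x**3)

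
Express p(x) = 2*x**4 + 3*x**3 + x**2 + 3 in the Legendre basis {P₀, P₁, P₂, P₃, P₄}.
(56/15)P₀ + (9/5)P₁ + (38/21)P₂ + (6/5)P₃ + (16/35)P₄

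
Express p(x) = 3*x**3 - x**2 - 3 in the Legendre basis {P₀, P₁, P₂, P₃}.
(-10/3)P₀ + (9/5)P₁ + (-2/3)P₂ + (6/5)P₃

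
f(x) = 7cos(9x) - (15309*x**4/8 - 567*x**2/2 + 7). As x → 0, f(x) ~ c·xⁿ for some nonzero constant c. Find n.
6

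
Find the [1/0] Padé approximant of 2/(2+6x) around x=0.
1 - 3*x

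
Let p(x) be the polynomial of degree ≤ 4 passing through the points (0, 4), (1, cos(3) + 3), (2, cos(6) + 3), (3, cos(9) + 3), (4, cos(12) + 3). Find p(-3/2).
315*cos(12)/128 - 385*cos(9)/32 + 1539/128 - 693*cos(3)/32 + 1485*cos(6)/64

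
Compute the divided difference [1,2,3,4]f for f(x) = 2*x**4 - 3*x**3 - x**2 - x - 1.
17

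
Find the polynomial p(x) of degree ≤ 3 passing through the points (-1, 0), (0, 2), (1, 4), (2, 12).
x**3 + x + 2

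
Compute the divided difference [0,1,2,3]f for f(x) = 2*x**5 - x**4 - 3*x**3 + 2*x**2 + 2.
41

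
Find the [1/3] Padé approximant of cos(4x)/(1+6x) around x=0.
(1 - 10*x/9)/(352*x**3/9 + 4*x**2/3 + 44*x/9 + 1)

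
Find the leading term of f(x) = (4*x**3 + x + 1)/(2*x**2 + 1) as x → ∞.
2*x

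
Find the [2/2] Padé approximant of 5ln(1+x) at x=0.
5*x*(x + 2)/(2*(x**2/6 + x + 1))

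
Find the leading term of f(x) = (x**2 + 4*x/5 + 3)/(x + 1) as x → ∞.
x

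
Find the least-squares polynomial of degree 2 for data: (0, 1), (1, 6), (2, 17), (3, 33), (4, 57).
8/7 + (113/70)x + (43/14)x²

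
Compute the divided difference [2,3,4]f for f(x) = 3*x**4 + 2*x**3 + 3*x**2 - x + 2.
186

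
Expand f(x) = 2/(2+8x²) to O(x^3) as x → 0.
1 - 4*x**2 + O(x**3)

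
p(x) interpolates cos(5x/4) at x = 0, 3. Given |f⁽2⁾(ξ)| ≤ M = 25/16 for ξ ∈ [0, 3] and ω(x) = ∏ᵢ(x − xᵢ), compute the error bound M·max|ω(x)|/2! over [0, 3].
225/128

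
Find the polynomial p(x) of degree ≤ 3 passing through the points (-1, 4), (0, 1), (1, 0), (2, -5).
-x**3 + x**2 - x + 1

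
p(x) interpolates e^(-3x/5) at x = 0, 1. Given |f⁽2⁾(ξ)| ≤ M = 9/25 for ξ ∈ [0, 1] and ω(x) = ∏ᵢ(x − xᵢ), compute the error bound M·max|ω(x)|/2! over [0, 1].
9/200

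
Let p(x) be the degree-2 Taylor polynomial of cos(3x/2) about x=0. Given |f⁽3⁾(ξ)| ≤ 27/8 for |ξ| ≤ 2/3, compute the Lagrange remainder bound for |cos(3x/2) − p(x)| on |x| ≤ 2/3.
1/6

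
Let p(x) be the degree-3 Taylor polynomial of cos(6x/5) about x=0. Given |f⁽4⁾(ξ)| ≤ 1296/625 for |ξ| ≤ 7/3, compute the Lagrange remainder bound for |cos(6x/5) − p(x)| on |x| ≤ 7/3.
4802/1875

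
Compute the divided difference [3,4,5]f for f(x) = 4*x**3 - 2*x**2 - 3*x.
46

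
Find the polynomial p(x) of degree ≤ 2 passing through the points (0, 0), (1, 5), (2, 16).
3*x**2 + 2*x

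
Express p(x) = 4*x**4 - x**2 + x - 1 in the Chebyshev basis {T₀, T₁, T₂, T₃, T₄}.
T₁ + (3/2)T₂ + (1/2)T₄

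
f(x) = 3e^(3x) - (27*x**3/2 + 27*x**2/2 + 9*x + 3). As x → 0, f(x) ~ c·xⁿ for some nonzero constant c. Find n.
4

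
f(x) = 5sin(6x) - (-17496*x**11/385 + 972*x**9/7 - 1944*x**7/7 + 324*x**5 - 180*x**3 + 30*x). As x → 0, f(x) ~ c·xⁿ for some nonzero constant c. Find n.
13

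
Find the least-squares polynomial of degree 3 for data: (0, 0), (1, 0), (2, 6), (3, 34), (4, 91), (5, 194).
5/126 + (115/756)x + (-158/63)x² + (221/108)x³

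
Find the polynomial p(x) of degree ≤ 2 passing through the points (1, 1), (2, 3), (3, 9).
2*x**2 - 4*x + 3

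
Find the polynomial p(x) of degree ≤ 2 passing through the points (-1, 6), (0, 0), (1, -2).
2*x**2 - 4*x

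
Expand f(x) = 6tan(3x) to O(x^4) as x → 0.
18*x + 54*x**3 + O(x**4)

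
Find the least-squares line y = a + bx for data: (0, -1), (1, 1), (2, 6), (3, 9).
a = -3/2, b = 7/2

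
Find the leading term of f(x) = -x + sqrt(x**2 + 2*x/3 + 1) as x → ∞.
1/3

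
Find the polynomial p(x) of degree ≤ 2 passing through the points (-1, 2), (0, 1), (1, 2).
x**2 + 1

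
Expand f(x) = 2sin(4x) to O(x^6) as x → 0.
8*x - 64*x**3/3 + 256*x**5/15 + O(x**6)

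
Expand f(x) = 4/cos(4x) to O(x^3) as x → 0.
4 + 32*x**2 + O(x**3)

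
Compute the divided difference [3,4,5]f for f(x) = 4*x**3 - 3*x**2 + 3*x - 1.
45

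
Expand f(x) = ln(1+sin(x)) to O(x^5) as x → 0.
x - x**2/2 + x**3/6 - x**4/12 + O(x**5)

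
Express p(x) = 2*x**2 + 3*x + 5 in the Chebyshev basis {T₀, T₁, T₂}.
(6)T₀ + (3)T₁ + T₂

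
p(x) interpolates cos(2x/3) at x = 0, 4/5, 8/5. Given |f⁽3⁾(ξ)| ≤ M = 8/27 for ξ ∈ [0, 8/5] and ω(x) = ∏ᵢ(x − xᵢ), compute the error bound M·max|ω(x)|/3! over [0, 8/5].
512*sqrt(3)/91125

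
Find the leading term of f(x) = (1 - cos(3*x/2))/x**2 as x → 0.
9/8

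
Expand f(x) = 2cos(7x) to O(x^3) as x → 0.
2 - 49*x**2 + O(x**3)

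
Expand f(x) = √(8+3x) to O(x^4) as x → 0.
2*sqrt(2) + 3*sqrt(2)*x/8 - 9*sqrt(2)*x**2/256 + 27*sqrt(2)*x**3/4096 + O(x**4)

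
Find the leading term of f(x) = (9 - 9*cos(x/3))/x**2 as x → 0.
1/2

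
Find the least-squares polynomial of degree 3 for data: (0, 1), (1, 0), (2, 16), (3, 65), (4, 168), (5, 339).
43/42 + (-865/252)x + (-43/84)x² + (53/18)x³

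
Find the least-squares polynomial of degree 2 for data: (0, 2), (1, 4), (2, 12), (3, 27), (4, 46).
13/7 + (-43/70)x + (41/14)x²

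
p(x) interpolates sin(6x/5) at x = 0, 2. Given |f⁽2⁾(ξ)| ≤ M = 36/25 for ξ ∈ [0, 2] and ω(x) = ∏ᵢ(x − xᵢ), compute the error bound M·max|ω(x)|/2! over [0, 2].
18/25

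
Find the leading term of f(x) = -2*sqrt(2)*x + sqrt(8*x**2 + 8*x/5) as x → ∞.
sqrt(2)/5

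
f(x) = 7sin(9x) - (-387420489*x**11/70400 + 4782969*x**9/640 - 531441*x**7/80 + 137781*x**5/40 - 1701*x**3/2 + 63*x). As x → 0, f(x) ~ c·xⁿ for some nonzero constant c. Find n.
13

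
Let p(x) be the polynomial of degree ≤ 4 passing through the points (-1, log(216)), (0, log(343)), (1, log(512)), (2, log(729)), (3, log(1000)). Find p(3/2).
log(576*15**(113/128)*2**(9/32)*7**(17/32)/35)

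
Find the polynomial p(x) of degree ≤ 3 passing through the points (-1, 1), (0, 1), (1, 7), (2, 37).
3*x**3 + 3*x**2 + 1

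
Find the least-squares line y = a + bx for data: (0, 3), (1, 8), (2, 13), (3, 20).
a = 13/5, b = 28/5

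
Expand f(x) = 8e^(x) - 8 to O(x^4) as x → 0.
8*x + 4*x**2 + 4*x**3/3 + O(x**4)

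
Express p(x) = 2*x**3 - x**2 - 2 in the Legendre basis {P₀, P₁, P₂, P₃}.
(-7/3)P₀ + (6/5)P₁ + (-2/3)P₂ + (4/5)P₃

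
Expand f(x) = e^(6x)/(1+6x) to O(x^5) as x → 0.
1 + 18*x**2 - 72*x**3 + 486*x**4 + O(x**5)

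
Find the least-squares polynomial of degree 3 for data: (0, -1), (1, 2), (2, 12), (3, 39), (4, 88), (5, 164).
-101/126 + (-163/756)x + (83/63)x² + (115/108)x³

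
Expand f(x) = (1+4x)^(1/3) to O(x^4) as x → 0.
1 + 4*x/3 - 16*x**2/9 + 320*x**3/81 + O(x**4)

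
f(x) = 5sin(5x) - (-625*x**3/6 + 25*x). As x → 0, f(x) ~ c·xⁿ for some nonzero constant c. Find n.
5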